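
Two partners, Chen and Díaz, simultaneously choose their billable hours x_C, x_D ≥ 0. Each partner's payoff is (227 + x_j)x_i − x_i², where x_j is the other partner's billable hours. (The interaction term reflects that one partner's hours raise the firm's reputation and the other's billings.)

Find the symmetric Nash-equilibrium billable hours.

Chen's payoff is (227 + x_D)x_C − x_C².
∂π/∂x_C = 227 + x_D − 2x_C = 0, so x_C = 113.5 + 0.5x_D.
By symmetry x_D = x_C; substituting into the reaction function, 0.5x_C = 113.5 and x_C = 227.

227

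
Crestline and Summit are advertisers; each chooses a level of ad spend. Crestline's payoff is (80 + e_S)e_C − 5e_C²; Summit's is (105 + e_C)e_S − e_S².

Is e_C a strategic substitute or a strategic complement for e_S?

strategic complements

Expanding Crestline's payoff: 80e_C + e_Se_C − 5e_C².
∂π/∂e_C = 80 + e_S − 10e_C = 0, so e_C = 8 + 0.1e_S.
The best-response slope de_C/de_S = 0.1 > 0: the reaction function is upward-sloping, so the choices are strategic complements.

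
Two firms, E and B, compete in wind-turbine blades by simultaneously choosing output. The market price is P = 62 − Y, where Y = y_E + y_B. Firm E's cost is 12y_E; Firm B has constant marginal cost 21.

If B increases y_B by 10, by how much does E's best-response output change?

-5

Firm E's profit: π = y_E(62 − (y_E + y_B)) − 12y_E.
∂π/∂y_E = 50 − 2y_E − y_B = 0, so y_E = 25 − 0.5y_B.
The reaction-function slope is −0.5, so a 10-unit rise in y_B moves y_E by −0.5 × 10 = −5. E's best response falls — the actions are strategic substitutes.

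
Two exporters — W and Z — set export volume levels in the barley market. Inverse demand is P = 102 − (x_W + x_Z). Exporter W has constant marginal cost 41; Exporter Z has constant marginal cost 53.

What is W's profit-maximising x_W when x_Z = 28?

Exporter W's profit: π = x_W(102 − (x_W + x_Z)) − 41x_W.
∂π/∂x_W = 61 − 2x_W − x_Z = 0, so x_W = 30.5 − 0.5x_Z.
At x_Z = 28: x_W = 30.5 − 0.5·28 = 16.5.

16.5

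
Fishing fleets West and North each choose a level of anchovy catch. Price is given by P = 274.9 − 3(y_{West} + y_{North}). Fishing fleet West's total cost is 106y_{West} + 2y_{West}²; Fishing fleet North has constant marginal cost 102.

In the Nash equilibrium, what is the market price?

Fishing fleet West's profit: π = y_{West}(274.9 − 3(y_{West} + y_{North})) − 106y_{West} − 2y_{West}².
∂π/∂y_{West} = 168.9 − 10y_{West} − 3y_{North} = 0, so y_{West} = 16.89 − 0.3y_{North}.
For North: ∂π/∂y_{North} = 172.9 − 6y_{North} − 3y_{West} = 0 ⇒ y_{North} = 1729/60 − 0.5y_{West}.
Plugging y_{North} into West's best response: y_{West} = 16.89 − 0.3(1729/60 − 0.5y_{West}) ⇒ 0.85y_{West} = 8.245, so y_{West} = 9.7.
Then y_{North} = 1729/60 − 0.5·9.7 = 719/30.
Equilibrium price: P = 274.9 − 3·(101/3) = 173.9.

173.9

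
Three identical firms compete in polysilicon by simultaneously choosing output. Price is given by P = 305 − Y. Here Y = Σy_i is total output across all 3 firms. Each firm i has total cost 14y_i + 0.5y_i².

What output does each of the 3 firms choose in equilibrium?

58.2

A representative firm's profit is π_i = y_i(305 − Y) − 14y_i − 0.5y_i², with Y = y_i + Σ_{j≠i} y_j.
First-order condition: 291 − 3y_i − Σ_{j≠i} y_j = 0.
Imposing symmetry (y_j = y for all j) turns Σ_{j≠i} y_j into 2y, so 291 = 5y and y = 58.2.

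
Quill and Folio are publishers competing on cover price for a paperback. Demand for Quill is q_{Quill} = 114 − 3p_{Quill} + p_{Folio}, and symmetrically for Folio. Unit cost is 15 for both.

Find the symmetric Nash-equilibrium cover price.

31.8

Quill's profit: π = (p_{Quill} − 15)(114 − 3p_{Quill} + p_{Folio}).
∂π/∂p_{Quill} = 159 − 6p_{Quill} + p_{Folio} = 0 ⇒ p_{Quill} = 26.5 + (1/6)p_{Folio}.
By symmetry p_{Folio} = p_{Quill}; substituting into the reaction function, (5/6)p_{Quill} = 26.5 and p_{Quill} = 31.8.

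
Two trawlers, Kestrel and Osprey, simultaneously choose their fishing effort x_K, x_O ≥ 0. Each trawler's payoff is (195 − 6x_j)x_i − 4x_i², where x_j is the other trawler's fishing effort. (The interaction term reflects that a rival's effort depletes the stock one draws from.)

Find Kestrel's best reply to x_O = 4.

Kestrel's payoff is (195 − 6x_O)x_K − 4x_K².
∂π/∂x_K = 195 − 6x_O − 8x_K = 0, so x_K = 24.375 − 0.75x_O.
At x_O = 4: x_K = 24.375 − 0.75·4 = 21.375.

21.375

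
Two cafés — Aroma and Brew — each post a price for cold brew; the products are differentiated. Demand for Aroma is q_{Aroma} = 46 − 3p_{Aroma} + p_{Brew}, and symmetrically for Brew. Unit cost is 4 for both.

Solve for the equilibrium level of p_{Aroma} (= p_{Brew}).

11.6

Aroma's profit: π = (p_{Aroma} − 4)(46 − 3p_{Aroma} + p_{Brew}).
∂π/∂p_{Aroma} = 58 − 6p_{Aroma} + p_{Brew} = 0 ⇒ p_{Aroma} = 29/3 + (1/6)p_{Brew}.
By symmetry p_{Brew} = p_{Aroma}; substituting into the reaction function, (5/6)p_{Aroma} = 29/3 and p_{Aroma} = 11.6.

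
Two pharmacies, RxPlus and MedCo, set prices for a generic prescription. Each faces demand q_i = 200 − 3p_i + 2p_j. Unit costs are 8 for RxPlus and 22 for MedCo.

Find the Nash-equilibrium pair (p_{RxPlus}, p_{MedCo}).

58.625, 63.875

RxPlus's profit: π = (p_{RxPlus} − 8)(200 − 3p_{RxPlus} + 2p_{MedCo}).
∂π/∂p_{RxPlus} = 224 − 6p_{RxPlus} + 2p_{MedCo} = 0 ⇒ p_{RxPlus} = 112/3 + (1/3)p_{MedCo}.
Similarly p_{MedCo} = 133/3 + (1/3)p_{RxPlus}.
Solving the two reaction functions simultaneously: (1 − (1/3)(1/3))p_{RxPlus} = 112/3 + (1/3)·(133/3), so (8/9)p_{RxPlus} = 469/9 and p_{RxPlus} = 58.625.
Then p_{MedCo} = 133/3 + (1/3)·58.625 = 63.875.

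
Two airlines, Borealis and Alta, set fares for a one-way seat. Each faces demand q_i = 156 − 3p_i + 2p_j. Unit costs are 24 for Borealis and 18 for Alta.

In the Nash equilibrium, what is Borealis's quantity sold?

Borealis's profit: π = (p_{Borealis} − 24)(156 − 3p_{Borealis} + 2p_{Alta}).
∂π/∂p_{Borealis} = 228 − 6p_{Borealis} + 2p_{Alta} = 0 ⇒ p_{Borealis} = 38 + (1/3)p_{Alta}.
Similarly p_{Alta} = 35 + (1/3)p_{Borealis}.
Solving the two reaction functions simultaneously: (1 − (1/3)(1/3))p_{Borealis} = 38 + (1/3)·35, so (8/9)p_{Borealis} = 149/3 and p_{Borealis} = 55.875.
Then p_{Alta} = 35 + (1/3)·55.875 = 53.625.
q_{Borealis} = 156 − 3·55.875 + 2·53.625 = 95.625.

95.625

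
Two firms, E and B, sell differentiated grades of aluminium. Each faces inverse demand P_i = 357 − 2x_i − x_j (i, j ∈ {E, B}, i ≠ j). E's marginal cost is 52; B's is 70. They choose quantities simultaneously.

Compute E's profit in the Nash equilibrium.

Firm E's profit: π = x_E(357 − 2x_E − x_B) − 52x_E.
∂π/∂x_E = 305 − 4x_E − x_B = 0 ⇒ x_E = 76.25 − 0.25x_B.
Similarly x_B = 71.75 − 0.25x_E.
Plugging x_B into E's best response: x_E = 76.25 − 0.25(71.75 − 0.25x_E) ⇒ 0.9375x_E = 58.3125, so x_E = 62.2.
Then x_B = 71.75 − 0.25·62.2 = 56.2.
P_E = 357 − 2·62.2 − 56.2 = 176.4.
Profit = (176.4 − 52)·62.2 = 7737.68.

7737.68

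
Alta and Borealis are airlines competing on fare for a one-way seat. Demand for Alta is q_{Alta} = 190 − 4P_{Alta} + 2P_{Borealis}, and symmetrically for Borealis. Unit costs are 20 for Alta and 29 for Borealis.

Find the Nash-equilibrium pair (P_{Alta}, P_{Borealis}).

Alta's profit: π = (P_{Alta} − 20)(190 − 4P_{Alta} + 2P_{Borealis}).
∂π/∂P_{Alta} = 270 − 8P_{Alta} + 2P_{Borealis} = 0 ⇒ P_{Alta} = 33.75 + 0.25P_{Borealis}.
Similarly P_{Borealis} = 38.25 + 0.25P_{Alta}.
Plugging P_{Borealis} into Alta's best response: P_{Alta} = 33.75 + 0.25(38.25 + 0.25P_{Alta}) ⇒ 0.9375P_{Alta} = 43.3125, so P_{Alta} = 46.2.
Then P_{Borealis} = 38.25 + 0.25·46.2 = 49.8.

46.2, 49.8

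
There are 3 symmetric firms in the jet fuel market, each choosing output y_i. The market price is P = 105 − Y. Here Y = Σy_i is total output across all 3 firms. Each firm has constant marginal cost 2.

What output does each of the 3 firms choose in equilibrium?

25.75

A representative firm's profit is π_i = y_i(105 − Y) − 2y_i, with Y = y_i + Σ_{j≠i} y_j.
First-order condition: 103 − 2y_i − Σ_{j≠i} y_j = 0.
With identical firms, set every y_j = y: then 103 − 2y − 2y = 0, i.e. y = 103/4 = 25.75.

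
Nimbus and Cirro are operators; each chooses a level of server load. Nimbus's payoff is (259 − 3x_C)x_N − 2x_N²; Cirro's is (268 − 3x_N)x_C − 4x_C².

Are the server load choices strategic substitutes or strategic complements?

strategic substitutes

Expanding Nimbus's payoff: 259x_N − 3x_Cx_N − 2x_N².
∂π/∂x_N = 259 − 3x_C − 4x_N = 0, so x_N = 64.75 − 0.75x_C.
The best-response slope dx_N/dx_C = −0.75 < 0: the reaction function is downward-sloping, so the choices are strategic substitutes.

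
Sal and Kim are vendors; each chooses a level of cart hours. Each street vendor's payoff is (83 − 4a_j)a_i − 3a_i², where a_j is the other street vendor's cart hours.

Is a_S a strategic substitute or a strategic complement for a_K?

Sal's payoff is (83 − 4a_K)a_S − 3a_S².
∂π/∂a_S = 83 − 4a_K − 6a_S = 0, so a_S = 83/6 − (2/3)a_K.
The best-response slope da_S/da_K = −2/3 < 0: the reaction function is downward-sloping, so the choices are strategic substitutes.

strategic substitutes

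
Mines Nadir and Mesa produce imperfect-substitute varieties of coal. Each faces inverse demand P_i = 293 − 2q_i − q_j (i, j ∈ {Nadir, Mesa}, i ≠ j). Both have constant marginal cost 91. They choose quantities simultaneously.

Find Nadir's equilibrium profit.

3264.32

Mine Nadir's profit: π = q_{Nadir}(293 − 2q_{Nadir} − q_{Mesa}) − 91q_{Nadir}.
∂π/∂q_{Nadir} = 202 − 4q_{Nadir} − q_{Mesa} = 0 ⇒ q_{Nadir} = 50.5 − 0.25q_{Mesa}.
By symmetry q_{Mesa} = q_{Nadir}; substituting into the reaction function, 1.25q_{Nadir} = 50.5 and q_{Nadir} = 40.4.
P_{Nadir} = 293 − 2·40.4 − 40.4 = 171.8.
Profit = (171.8 − 91)·40.4 = 3264.32.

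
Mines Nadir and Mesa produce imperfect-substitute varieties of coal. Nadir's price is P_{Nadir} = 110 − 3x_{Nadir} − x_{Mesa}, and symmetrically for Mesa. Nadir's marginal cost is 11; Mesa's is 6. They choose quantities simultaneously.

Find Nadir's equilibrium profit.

Mine Nadir's profit: π = x_{Nadir}(110 − 3x_{Nadir} − x_{Mesa}) − 11x_{Nadir}.
∂π/∂x_{Nadir} = 99 − 6x_{Nadir} − x_{Mesa} = 0 ⇒ x_{Nadir} = 16.5 − (1/6)x_{Mesa}.
Similarly x_{Mesa} = 52/3 − (1/6)x_{Nadir}.
Substituting the second reaction function into the first: x_{Nadir} = 16.5 − (1/6)(52/3 − (1/6)x_{Nadir}), which gives (35/36)x_{Nadir} = 245/18 ⇒ x_{Nadir} = 14.
Then x_{Mesa} = 52/3 − (1/6)·14 = 15.
P_{Nadir} = 110 − 3·14 − 15 = 53.
Profit = (53 − 11)·14 = 588.

588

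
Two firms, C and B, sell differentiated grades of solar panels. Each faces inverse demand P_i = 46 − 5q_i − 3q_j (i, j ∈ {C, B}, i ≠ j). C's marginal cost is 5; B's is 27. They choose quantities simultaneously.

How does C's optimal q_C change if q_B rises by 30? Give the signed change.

-9

Firm C's profit: π = q_C(46 − 5q_C − 3q_B) − 5q_C.
∂π/∂q_C = 41 − 10q_C − 3q_B = 0 ⇒ q_C = 4.1 − 0.3q_B.
The reaction-function slope is −0.3, so a 30-unit rise in q_B moves q_C by −0.3 × 30 = −9. C's best response falls — the actions are strategic substitutes.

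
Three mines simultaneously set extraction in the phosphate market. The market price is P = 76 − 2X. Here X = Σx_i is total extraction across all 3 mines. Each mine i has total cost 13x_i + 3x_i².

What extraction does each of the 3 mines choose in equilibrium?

4.5

A representative mine's profit is π_i = x_i(76 − 2X) − 13x_i − 3x_i², with X = x_i + Σ_{j≠i} x_j.
First-order condition: 63 − 10x_i − 2Σ_{j≠i} x_j = 0.
In a symmetric equilibrium every mine chooses the same x, so Σ_{j≠i} x_j = 2x. The condition becomes 63 − 14x = 0, giving x = 63/14 = 4.5.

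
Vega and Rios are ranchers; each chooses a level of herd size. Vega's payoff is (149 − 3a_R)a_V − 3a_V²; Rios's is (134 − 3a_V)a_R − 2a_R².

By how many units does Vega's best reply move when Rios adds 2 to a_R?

-1

Expanding Vega's payoff: 149a_V − 3a_Ra_V − 3a_V².
∂π/∂a_V = 149 − 3a_R − 6a_V = 0, so a_V = 149/6 − 0.5a_R.
The reaction-function slope is −0.5, so a 2-unit rise in a_R moves a_V by −0.5 × 2 = −1. Vega's best response falls — the actions are strategic substitutes.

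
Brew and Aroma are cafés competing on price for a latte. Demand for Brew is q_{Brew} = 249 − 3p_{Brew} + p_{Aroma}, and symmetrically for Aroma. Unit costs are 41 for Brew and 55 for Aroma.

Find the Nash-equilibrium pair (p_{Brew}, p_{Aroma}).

75.6, 81.6

Brew's profit: π = (p_{Brew} − 41)(249 − 3p_{Brew} + p_{Aroma}).
∂π/∂p_{Brew} = 372 − 6p_{Brew} + p_{Aroma} = 0 ⇒ p_{Brew} = 62 + (1/6)p_{Aroma}.
Similarly p_{Aroma} = 69 + (1/6)p_{Brew}.
Solving the two reaction functions simultaneously: (1 − (1/6)(1/6))p_{Brew} = 62 + (1/6)·69, so (35/36)p_{Brew} = 73.5 and p_{Brew} = 75.6.
Then p_{Aroma} = 69 + (1/6)·75.6 = 81.6.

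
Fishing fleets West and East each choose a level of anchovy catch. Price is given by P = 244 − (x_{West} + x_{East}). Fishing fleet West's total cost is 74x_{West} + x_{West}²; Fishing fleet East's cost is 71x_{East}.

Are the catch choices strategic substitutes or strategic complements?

strategic substitutes

Fishing fleet West's profit: π = x_{West}(244 − (x_{West} + x_{East})) − 74x_{West} − x_{West}².
∂π/∂x_{West} = 170 − 4x_{West} − x_{East} = 0, so x_{West} = 42.5 − 0.25x_{East}.
The best-response slope dx_{West}/dx_{East} = −0.25 < 0: the reaction function is downward-sloping, so the choices are strategic substitutes.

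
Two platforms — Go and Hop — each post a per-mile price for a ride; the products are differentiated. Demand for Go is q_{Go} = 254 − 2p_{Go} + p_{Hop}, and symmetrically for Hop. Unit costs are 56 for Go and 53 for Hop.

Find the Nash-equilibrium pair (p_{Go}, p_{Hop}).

Go's profit: π = (p_{Go} − 56)(254 − 2p_{Go} + p_{Hop}).
∂π/∂p_{Go} = 366 − 4p_{Go} + p_{Hop} = 0 ⇒ p_{Go} = 91.5 + 0.25p_{Hop}.
Similarly p_{Hop} = 90 + 0.25p_{Go}.
Substituting the second reaction function into the first: p_{Go} = 91.5 + 0.25(90 + 0.25p_{Go}), which gives 0.9375p_{Go} = 114 ⇒ p_{Go} = 121.6.
Then p_{Hop} = 90 + 0.25·121.6 = 120.4.

121.6, 120.4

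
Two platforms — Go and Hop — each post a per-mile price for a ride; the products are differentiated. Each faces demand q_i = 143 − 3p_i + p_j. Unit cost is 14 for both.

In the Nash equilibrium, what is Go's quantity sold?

Go's profit: π = (p_{Go} − 14)(143 − 3p_{Go} + p_{Hop}).
∂π/∂p_{Go} = 185 − 6p_{Go} + p_{Hop} = 0 ⇒ p_{Go} = 185/6 + (1/6)p_{Hop}.
Setting p_{Go} = p_{Hop} in the reaction function: p_{Go} = 185/6 + (1/6)p_{Go}, so p_{Go} = (185/6) / (5/6) = 37.
q_{Go} = 143 − 3·37 + 37 = 69.

69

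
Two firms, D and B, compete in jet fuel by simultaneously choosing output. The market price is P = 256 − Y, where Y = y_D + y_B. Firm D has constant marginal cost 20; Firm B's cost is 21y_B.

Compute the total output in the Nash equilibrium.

157

Firm D's profit: π = y_D(256 − (y_D + y_B)) − 20y_D.
∂π/∂y_D = 236 − 2y_D − y_B = 0, so y_D = 118 − 0.5y_B.
By the same steps for B: y_B = 117.5 − 0.5y_D.
Substituting the second reaction function into the first: y_D = 118 − 0.5(117.5 − 0.5y_D), which gives 0.75y_D = 59.25 ⇒ y_D = 79.
Then y_B = 117.5 − 0.5·79 = 78.
Total output: 79 + 78 = 157.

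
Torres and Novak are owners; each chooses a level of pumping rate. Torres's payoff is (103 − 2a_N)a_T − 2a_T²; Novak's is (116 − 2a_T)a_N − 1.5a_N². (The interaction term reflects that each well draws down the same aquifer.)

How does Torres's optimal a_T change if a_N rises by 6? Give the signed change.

Expanding Torres's payoff: 103a_T − 2a_Na_T − 2a_T².
∂π/∂a_T = 103 − 2a_N − 4a_T = 0, so a_T = 25.75 − 0.5a_N.
The reaction-function slope is −0.5, so a 6-unit rise in a_N moves a_T by −0.5 × 6 = −3. Torres's best response falls — the actions are strategic substitutes.

-3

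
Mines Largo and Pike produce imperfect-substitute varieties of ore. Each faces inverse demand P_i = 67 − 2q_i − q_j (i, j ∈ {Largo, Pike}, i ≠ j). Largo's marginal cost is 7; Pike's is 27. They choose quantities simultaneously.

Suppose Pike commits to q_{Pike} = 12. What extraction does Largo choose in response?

Mine Largo's profit: π = q_{Largo}(67 − 2q_{Largo} − q_{Pike}) − 7q_{Largo}.
∂π/∂q_{Largo} = 60 − 4q_{Largo} − q_{Pike} = 0 ⇒ q_{Largo} = 15 − 0.25q_{Pike}.
At q_{Pike} = 12: q_{Largo} = 15 − 0.25·12 = 12.

12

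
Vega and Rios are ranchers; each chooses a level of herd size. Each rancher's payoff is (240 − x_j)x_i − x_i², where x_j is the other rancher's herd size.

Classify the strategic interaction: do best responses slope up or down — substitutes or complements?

strategic substitutes

Vega's payoff is (240 − x_R)x_V − x_V².
∂π/∂x_V = 240 − x_R − 2x_V = 0, so x_V = 120 − 0.5x_R.
The best-response slope dx_V/dx_R = −0.5 < 0: the reaction function is downward-sloping, so the choices are strategic substitutes.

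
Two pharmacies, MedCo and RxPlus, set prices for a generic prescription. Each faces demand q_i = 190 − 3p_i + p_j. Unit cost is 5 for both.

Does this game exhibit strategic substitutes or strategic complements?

strategic complements

MedCo's profit: π = (p_{MedCo} − 5)(190 − 3p_{MedCo} + p_{RxPlus}).
∂π/∂p_{MedCo} = 205 − 6p_{MedCo} + p_{RxPlus} = 0 ⇒ p_{MedCo} = 205/6 + (1/6)p_{RxPlus}.
The best-response slope dp_{MedCo}/dp_{RxPlus} = 1/6 > 0: the reaction function is upward-sloping, so the choices are strategic complements.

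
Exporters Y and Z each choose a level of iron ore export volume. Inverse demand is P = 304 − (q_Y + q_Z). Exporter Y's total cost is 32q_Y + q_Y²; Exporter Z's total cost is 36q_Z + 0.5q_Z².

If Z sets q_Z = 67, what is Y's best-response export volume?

Exporter Y's profit: π = q_Y(304 − (q_Y + q_Z)) − 32q_Y − q_Y².
∂π/∂q_Y = 272 − 4q_Y − q_Z = 0, so q_Y = 68 − 0.25q_Z.
At q_Z = 67: q_Y = 68 − 0.25·67 = 51.25.

51.25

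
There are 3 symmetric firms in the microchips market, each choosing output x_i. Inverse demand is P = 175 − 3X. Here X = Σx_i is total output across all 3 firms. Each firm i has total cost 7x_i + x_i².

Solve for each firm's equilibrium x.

A representative firm's profit is π_i = x_i(175 − 3X) − 7x_i − x_i², with X = x_i + Σ_{j≠i} x_j.
First-order condition: 168 − 8x_i − 3Σ_{j≠i} x_j = 0.
With identical firms, set every x_j = x: then 168 − 8x − 6x = 0, i.e. x = 168/14 = 12.

12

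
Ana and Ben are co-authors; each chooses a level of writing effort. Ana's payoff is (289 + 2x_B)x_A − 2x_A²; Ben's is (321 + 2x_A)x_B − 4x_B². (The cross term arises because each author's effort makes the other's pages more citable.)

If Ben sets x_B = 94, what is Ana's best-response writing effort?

119.25

Expanding Ana's payoff: 289x_A + 2x_Bx_A − 2x_A².
∂π/∂x_A = 289 + 2x_B − 4x_A = 0, so x_A = 72.25 + 0.5x_B.
At x_B = 94: x_A = 72.25 + 0.5·94 = 119.25.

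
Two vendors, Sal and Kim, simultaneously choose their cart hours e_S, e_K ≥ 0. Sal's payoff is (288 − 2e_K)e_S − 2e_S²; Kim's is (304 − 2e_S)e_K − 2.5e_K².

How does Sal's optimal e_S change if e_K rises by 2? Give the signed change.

-1

Expanding Sal's payoff: 288e_S − 2e_Ke_S − 2e_S².
∂π/∂e_S = 288 − 2e_K − 4e_S = 0, so e_S = 72 − 0.5e_K.
The reaction-function slope is −0.5, so a 2-unit rise in e_K moves e_S by −0.5 × 2 = −1. Sal's best response falls — the actions are strategic substitutes.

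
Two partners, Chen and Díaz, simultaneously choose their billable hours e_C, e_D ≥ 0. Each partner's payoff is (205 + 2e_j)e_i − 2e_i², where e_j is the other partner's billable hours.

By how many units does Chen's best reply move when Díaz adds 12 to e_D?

6

Chen's payoff is (205 + 2e_D)e_C − 2e_C².
∂π/∂e_C = 205 + 2e_D − 4e_C = 0, so e_C = 51.25 + 0.5e_D.
The reaction-function slope is 0.5, so a 12-unit rise in e_D moves e_C by 0.5 × 12 = 6. Chen's best response rises — the actions are strategic complements.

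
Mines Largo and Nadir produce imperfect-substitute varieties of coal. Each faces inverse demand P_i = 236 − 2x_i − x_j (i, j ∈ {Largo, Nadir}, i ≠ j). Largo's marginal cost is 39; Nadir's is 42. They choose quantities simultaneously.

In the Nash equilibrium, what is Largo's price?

Mine Largo's profit: π = x_{Largo}(236 − 2x_{Largo} − x_{Nadir}) − 39x_{Largo}.
∂π/∂x_{Largo} = 197 − 4x_{Largo} − x_{Nadir} = 0 ⇒ x_{Largo} = 49.25 − 0.25x_{Nadir}.
Similarly x_{Nadir} = 48.5 − 0.25x_{Largo}.
Solving the two reaction functions simultaneously: (1 − (−0.25)(−0.25))x_{Largo} = 49.25 − 0.25·48.5, so 0.9375x_{Largo} = 37.125 and x_{Largo} = 39.6.
Then x_{Nadir} = 48.5 − 0.25·39.6 = 38.6.
P_{Largo} = 236 − 2·39.6 − 38.6 = 118.2.

118.2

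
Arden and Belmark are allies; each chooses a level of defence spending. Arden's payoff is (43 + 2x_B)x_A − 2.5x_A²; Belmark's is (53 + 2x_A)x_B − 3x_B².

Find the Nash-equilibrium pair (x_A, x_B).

14, 13.5

Expanding Arden's payoff: 43x_A + 2x_Bx_A − 2.5x_A².
∂π/∂x_A = 43 + 2x_B − 5x_A = 0, so x_A = 8.6 + 0.4x_B.
Likewise for Belmark: x_B = 53/6 + (1/3)x_A.
Solving the two reaction functions simultaneously: (1 − (0.4)(1/3))x_A = 8.6 + 0.4·(53/6), so (13/15)x_A = 182/15 and x_A = 14.
Then x_B = 53/6 + (1/3)·14 = 13.5.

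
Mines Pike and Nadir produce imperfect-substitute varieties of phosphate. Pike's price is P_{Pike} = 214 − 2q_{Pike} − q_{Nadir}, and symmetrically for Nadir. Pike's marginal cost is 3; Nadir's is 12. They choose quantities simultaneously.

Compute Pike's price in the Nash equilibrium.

Mine Pike's profit: π = q_{Pike}(214 − 2q_{Pike} − q_{Nadir}) − 3q_{Pike}.
∂π/∂q_{Pike} = 211 − 4q_{Pike} − q_{Nadir} = 0 ⇒ q_{Pike} = 52.75 − 0.25q_{Nadir}.
Similarly q_{Nadir} = 50.5 − 0.25q_{Pike}.
Solving the two reaction functions simultaneously: (1 − (−0.25)(−0.25))q_{Pike} = 52.75 − 0.25·50.5, so 0.9375q_{Pike} = 40.125 and q_{Pike} = 42.8.
Then q_{Nadir} = 50.5 − 0.25·42.8 = 39.8.
P_{Pike} = 214 − 2·42.8 − 39.8 = 88.6.

88.6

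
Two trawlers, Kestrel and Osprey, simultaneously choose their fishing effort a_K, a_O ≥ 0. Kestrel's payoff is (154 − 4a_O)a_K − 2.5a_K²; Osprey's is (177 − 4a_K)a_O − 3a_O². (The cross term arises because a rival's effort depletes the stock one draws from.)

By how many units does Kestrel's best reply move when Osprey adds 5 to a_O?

Expanding Kestrel's payoff: 154a_K − 4a_Oa_K − 2.5a_K².
∂π/∂a_K = 154 − 4a_O − 5a_K = 0, so a_K = 30.8 − 0.8a_O.
The reaction-function slope is −0.8, so a 5-unit rise in a_O moves a_K by −0.8 × 5 = −4. Kestrel's best response falls — the actions are strategic substitutes.

-4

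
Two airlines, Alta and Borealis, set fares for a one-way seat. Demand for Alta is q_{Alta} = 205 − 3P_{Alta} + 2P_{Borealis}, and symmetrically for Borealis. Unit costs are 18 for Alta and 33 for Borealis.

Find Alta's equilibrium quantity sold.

148.6875

Alta's profit: π = (P_{Alta} − 18)(205 − 3P_{Alta} + 2P_{Borealis}).
∂π/∂P_{Alta} = 259 − 6P_{Alta} + 2P_{Borealis} = 0 ⇒ P_{Alta} = 259/6 + (1/3)P_{Borealis}.
Similarly P_{Borealis} = 152/3 + (1/3)P_{Alta}.
Substituting the second reaction function into the first: P_{Alta} = 259/6 + (1/3)(152/3 + (1/3)P_{Alta}), which gives (8/9)P_{Alta} = 1081/18 ⇒ P_{Alta} = 67.5625.
Then P_{Borealis} = 152/3 + (1/3)·67.5625 = 73.1875.
q_{Alta} = 205 − 3·67.5625 + 2·73.1875 = 148.6875.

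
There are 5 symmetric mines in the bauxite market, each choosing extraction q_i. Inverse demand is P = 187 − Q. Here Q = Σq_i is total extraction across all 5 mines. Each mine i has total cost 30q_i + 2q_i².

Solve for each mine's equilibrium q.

15.7

A representative mine's profit is π_i = q_i(187 − Q) − 30q_i − 2q_i², with Q = q_i + Σ_{j≠i} q_j.
First-order condition: 157 − 6q_i − Σ_{j≠i} q_j = 0.
Imposing symmetry (q_j = q for all j) turns Σ_{j≠i} q_j into 4q, so 157 = 10q and q = 15.7.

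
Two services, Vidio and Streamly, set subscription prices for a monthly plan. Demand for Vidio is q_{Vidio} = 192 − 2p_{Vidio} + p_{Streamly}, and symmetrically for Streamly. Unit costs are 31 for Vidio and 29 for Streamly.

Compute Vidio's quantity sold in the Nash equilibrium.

106.8

Vidio's profit: π = (p_{Vidio} − 31)(192 − 2p_{Vidio} + p_{Streamly}).
∂π/∂p_{Vidio} = 254 − 4p_{Vidio} + p_{Streamly} = 0 ⇒ p_{Vidio} = 63.5 + 0.25p_{Streamly}.
Similarly p_{Streamly} = 62.5 + 0.25p_{Vidio}.
Plugging p_{Streamly} into Vidio's best response: p_{Vidio} = 63.5 + 0.25(62.5 + 0.25p_{Vidio}) ⇒ 0.9375p_{Vidio} = 79.125, so p_{Vidio} = 84.4.
Then p_{Streamly} = 62.5 + 0.25·84.4 = 83.6.
q_{Vidio} = 192 − 2·84.4 + 83.6 = 106.8.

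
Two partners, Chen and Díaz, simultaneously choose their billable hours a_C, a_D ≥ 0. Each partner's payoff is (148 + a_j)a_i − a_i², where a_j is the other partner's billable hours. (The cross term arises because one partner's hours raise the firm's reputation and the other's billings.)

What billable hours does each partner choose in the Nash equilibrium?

148

Chen's payoff is (148 + a_D)a_C − a_C².
∂π/∂a_C = 148 + a_D − 2a_C = 0, so a_C = 74 + 0.5a_D.
Setting a_C = a_D in the reaction function: a_C = 74 + 0.5a_C, so a_C = 74 / 0.5 = 148.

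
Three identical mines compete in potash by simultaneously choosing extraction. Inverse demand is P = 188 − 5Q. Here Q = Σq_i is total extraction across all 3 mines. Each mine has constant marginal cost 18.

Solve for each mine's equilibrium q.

A representative mine's profit is π_i = q_i(188 − 5Q) − 18q_i, with Q = q_i + Σ_{j≠i} q_j.
First-order condition: 170 − 10q_i − 5Σ_{j≠i} q_j = 0.
In a symmetric equilibrium every mine chooses the same q, so Σ_{j≠i} q_j = 2q. The condition becomes 170 − 20q = 0, giving q = 170/20 = 8.5.

8.5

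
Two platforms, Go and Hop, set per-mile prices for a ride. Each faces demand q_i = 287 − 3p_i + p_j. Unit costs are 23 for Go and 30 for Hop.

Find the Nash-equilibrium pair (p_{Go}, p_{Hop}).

Go's profit: π = (p_{Go} − 23)(287 − 3p_{Go} + p_{Hop}).
∂π/∂p_{Go} = 356 − 6p_{Go} + p_{Hop} = 0 ⇒ p_{Go} = 178/3 + (1/6)p_{Hop}.
Similarly p_{Hop} = 377/6 + (1/6)p_{Go}.
Substituting the second reaction function into the first: p_{Go} = 178/3 + (1/6)(377/6 + (1/6)p_{Go}), which gives (35/36)p_{Go} = 2513/36 ⇒ p_{Go} = 71.8.
Then p_{Hop} = 377/6 + (1/6)·71.8 = 74.8.

71.8, 74.8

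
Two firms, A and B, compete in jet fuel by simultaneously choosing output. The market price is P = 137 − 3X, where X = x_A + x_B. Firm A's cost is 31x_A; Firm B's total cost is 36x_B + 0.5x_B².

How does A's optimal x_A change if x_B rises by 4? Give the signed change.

-2

Firm A's profit: π = x_A(137 − 3(x_A + x_B)) − 31x_A.
∂π/∂x_A = 106 − 6x_A − 3x_B = 0, so x_A = 53/3 − 0.5x_B.
The reaction-function slope is −0.5, so a 4-unit rise in x_B moves x_A by −0.5 × 4 = −2. A's best response falls — the actions are strategic substitutes.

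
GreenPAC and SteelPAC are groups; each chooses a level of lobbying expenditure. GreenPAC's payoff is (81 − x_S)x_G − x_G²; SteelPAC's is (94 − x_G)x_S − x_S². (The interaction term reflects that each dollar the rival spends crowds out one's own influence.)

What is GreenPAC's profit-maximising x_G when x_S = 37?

Expanding GreenPAC's payoff: 81x_G − x_Sx_G − x_G².
∂π/∂x_G = 81 − x_S − 2x_G = 0, so x_G = 40.5 − 0.5x_S.
At x_S = 37: x_G = 40.5 − 0.5·37 = 22.

22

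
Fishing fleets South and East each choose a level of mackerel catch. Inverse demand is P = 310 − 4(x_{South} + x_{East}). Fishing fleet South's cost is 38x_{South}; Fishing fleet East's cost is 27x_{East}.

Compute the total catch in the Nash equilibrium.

Fishing fleet South's profit: π = x_{South}(310 − 4(x_{South} + x_{East})) − 38x_{South}.
∂π/∂x_{South} = 272 − 8x_{South} − 4x_{East} = 0, so x_{South} = 34 − 0.5x_{East}.
By the same steps for East: x_{East} = 35.375 − 0.5x_{South}.
Plugging x_{East} into South's best response: x_{South} = 34 − 0.5(35.375 − 0.5x_{South}) ⇒ 0.75x_{South} = 16.3125, so x_{South} = 21.75.
Then x_{East} = 35.375 − 0.5·21.75 = 24.5.
Total catch: 21.75 + 24.5 = 46.25.

46.25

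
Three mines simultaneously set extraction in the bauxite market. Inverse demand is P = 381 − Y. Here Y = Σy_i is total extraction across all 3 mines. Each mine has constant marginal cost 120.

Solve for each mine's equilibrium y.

65.25

A representative mine's profit is π_i = y_i(381 − Y) − 120y_i, with Y = y_i + Σ_{j≠i} y_j.
First-order condition: 261 − 2y_i − Σ_{j≠i} y_j = 0.
With identical mines, set every y_j = y: then 261 − 2y − 2y = 0, i.e. y = 261/4 = 65.25.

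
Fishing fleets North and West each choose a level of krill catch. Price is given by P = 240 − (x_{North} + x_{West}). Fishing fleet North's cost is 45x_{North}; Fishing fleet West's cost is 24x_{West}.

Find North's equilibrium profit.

Fishing fleet North's profit: π = x_{North}(240 − (x_{North} + x_{West})) − 45x_{North}.
∂π/∂x_{North} = 195 − 2x_{North} − x_{West} = 0, so x_{North} = 97.5 − 0.5x_{West}.
By the same steps for West: x_{West} = 108 − 0.5x_{North}.
Plugging x_{West} into North's best response: x_{North} = 97.5 − 0.5(108 − 0.5x_{North}) ⇒ 0.75x_{North} = 43.5, so x_{North} = 58.
Then x_{West} = 108 − 0.5·58 = 79.
Price P = 240 − 137 = 103.
North's profit: (103 − 45)·58 = 3364.

3364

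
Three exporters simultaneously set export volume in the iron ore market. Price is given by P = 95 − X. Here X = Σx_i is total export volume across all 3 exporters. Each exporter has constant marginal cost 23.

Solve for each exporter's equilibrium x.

A representative exporter's profit is π_i = x_i(95 − X) − 23x_i, with X = x_i + Σ_{j≠i} x_j.
First-order condition: 72 − 2x_i − Σ_{j≠i} x_j = 0.
In a symmetric equilibrium every exporter chooses the same x, so Σ_{j≠i} x_j = 2x. The condition becomes 72 − 4x = 0, giving x = 72/4 = 18.

18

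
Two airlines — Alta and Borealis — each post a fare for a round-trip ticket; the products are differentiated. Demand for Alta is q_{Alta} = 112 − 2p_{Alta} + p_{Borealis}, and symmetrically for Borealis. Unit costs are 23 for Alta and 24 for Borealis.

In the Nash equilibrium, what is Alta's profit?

Alta's profit: π = (p_{Alta} − 23)(112 − 2p_{Alta} + p_{Borealis}).
∂π/∂p_{Alta} = 158 − 4p_{Alta} + p_{Borealis} = 0 ⇒ p_{Alta} = 39.5 + 0.25p_{Borealis}.
Similarly p_{Borealis} = 40 + 0.25p_{Alta}.
Solving the two reaction functions simultaneously: (1 − (0.25)(0.25))p_{Alta} = 39.5 + 0.25·40, so 0.9375p_{Alta} = 49.5 and p_{Alta} = 52.8.
Then p_{Borealis} = 40 + 0.25·52.8 = 53.2.
q_{Alta} = 112 − 2·52.8 + 53.2 = 59.6.
Profit = (52.8 − 23)·59.6 = 1776.08.

1776.08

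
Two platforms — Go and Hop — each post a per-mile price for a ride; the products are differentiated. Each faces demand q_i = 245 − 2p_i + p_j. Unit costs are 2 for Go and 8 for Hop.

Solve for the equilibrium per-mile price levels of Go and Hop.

Go's profit: π = (p_{Go} − 2)(245 − 2p_{Go} + p_{Hop}).
∂π/∂p_{Go} = 249 − 4p_{Go} + p_{Hop} = 0 ⇒ p_{Go} = 62.25 + 0.25p_{Hop}.
Similarly p_{Hop} = 65.25 + 0.25p_{Go}.
Solving the two reaction functions simultaneously: (1 − (0.25)(0.25))p_{Go} = 62.25 + 0.25·65.25, so 0.9375p_{Go} = 78.5625 and p_{Go} = 83.8.
Then p_{Hop} = 65.25 + 0.25·83.8 = 86.2.

83.8, 86.2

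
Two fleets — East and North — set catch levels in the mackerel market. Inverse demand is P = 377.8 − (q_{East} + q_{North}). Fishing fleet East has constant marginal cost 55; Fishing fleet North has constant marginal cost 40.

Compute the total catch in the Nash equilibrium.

Fishing fleet East's profit: π = q_{East}(377.8 − (q_{East} + q_{North})) − 55q_{East}.
∂π/∂q_{East} = 322.8 − 2q_{East} − q_{North} = 0, so q_{East} = 161.4 − 0.5q_{North}.
By the same steps for North: q_{North} = 168.9 − 0.5q_{East}.
Substituting the second reaction function into the first: q_{East} = 161.4 − 0.5(168.9 − 0.5q_{East}), which gives 0.75q_{East} = 76.95 ⇒ q_{East} = 102.6.
Then q_{North} = 168.9 − 0.5·102.6 = 117.6.
Total catch: 102.6 + 117.6 = 220.2.

220.2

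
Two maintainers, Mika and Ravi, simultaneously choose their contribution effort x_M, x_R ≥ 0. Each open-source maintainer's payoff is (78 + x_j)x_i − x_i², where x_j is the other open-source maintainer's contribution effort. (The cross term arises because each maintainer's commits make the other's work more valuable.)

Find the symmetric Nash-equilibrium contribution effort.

78

Mika's payoff is (78 + x_R)x_M − x_M².
∂π/∂x_M = 78 + x_R − 2x_M = 0, so x_M = 39 + 0.5x_R.
The game is symmetric, so in equilibrium x_R = x_M: the reaction function gives 0.5x_M = 39, hence x_M = 78.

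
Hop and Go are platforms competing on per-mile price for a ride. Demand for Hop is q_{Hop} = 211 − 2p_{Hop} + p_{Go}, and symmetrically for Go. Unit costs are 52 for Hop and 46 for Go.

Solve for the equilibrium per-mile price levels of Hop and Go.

104.2, 101.8

Hop's profit: π = (p_{Hop} − 52)(211 − 2p_{Hop} + p_{Go}).
∂π/∂p_{Hop} = 315 − 4p_{Hop} + p_{Go} = 0 ⇒ p_{Hop} = 78.75 + 0.25p_{Go}.
Similarly p_{Go} = 75.75 + 0.25p_{Hop}.
Plugging p_{Go} into Hop's best response: p_{Hop} = 78.75 + 0.25(75.75 + 0.25p_{Hop}) ⇒ 0.9375p_{Hop} = 97.6875, so p_{Hop} = 104.2.
Then p_{Go} = 75.75 + 0.25·104.2 = 101.8.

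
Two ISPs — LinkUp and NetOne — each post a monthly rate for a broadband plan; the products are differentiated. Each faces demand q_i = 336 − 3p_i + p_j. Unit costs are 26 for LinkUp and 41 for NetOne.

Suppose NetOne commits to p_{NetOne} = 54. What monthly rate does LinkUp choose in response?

78

LinkUp's profit: π = (p_{LinkUp} − 26)(336 − 3p_{LinkUp} + p_{NetOne}).
∂π/∂p_{LinkUp} = 414 − 6p_{LinkUp} + p_{NetOne} = 0 ⇒ p_{LinkUp} = 69 + (1/6)p_{NetOne}.
At p_{NetOne} = 54: p_{LinkUp} = 69 + (1/6)·54 = 78.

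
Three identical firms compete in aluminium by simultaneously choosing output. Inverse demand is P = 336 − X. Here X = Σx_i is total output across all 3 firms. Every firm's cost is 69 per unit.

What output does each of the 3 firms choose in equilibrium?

A representative firm's profit is π_i = x_i(336 − X) − 69x_i, with X = x_i + Σ_{j≠i} x_j.
First-order condition: 267 − 2x_i − Σ_{j≠i} x_j = 0.
In a symmetric equilibrium every firm chooses the same x, so Σ_{j≠i} x_j = 2x. The condition becomes 267 − 4x = 0, giving x = 267/4 = 66.75.

66.75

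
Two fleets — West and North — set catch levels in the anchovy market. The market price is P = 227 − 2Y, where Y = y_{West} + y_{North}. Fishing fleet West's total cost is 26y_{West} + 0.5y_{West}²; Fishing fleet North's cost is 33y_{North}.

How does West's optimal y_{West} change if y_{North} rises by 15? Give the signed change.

Fishing fleet West's profit: π = y_{West}(227 − 2(y_{West} + y_{North})) − 26y_{West} − 0.5y_{West}².
∂π/∂y_{West} = 201 − 5y_{West} − 2y_{North} = 0, so y_{West} = 40.2 − 0.4y_{North}.
The reaction-function slope is −0.4, so a 15-unit rise in y_{North} moves y_{West} by −0.4 × 15 = −6. West's best response falls — the actions are strategic substitutes.

-6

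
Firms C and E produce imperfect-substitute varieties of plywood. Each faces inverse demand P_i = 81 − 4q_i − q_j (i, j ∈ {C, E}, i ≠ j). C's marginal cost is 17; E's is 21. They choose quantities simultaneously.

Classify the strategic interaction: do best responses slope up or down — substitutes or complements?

strategic substitutes

Firm C's profit: π = q_C(81 − 4q_C − q_E) − 17q_C.
∂π/∂q_C = 64 − 8q_C − q_E = 0 ⇒ q_C = 8 − 0.125q_E.
The best-response slope dq_C/dq_E = −0.125 < 0: the reaction function is downward-sloping, so the choices are strategic substitutes.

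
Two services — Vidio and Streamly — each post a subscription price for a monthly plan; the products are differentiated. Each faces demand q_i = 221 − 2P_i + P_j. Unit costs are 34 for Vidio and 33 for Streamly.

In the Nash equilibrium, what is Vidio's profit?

7737.68

Vidio's profit: π = (P_{Vidio} − 34)(221 − 2P_{Vidio} + P_{Streamly}).
∂π/∂P_{Vidio} = 289 − 4P_{Vidio} + P_{Streamly} = 0 ⇒ P_{Vidio} = 72.25 + 0.25P_{Streamly}.
Similarly P_{Streamly} = 71.75 + 0.25P_{Vidio}.
Substituting the second reaction function into the first: P_{Vidio} = 72.25 + 0.25(71.75 + 0.25P_{Vidio}), which gives 0.9375P_{Vidio} = 90.1875 ⇒ P_{Vidio} = 96.2.
Then P_{Streamly} = 71.75 + 0.25·96.2 = 95.8.
q_{Vidio} = 221 − 2·96.2 + 95.8 = 124.4.
Profit = (96.2 − 34)·124.4 = 7737.68.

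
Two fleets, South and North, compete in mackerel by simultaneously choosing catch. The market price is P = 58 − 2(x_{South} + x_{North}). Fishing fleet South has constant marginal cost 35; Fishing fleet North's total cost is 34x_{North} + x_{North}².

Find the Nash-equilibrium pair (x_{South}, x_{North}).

4.5, 2.5

Fishing fleet South's profit: π = x_{South}(58 − 2(x_{South} + x_{North})) − 35x_{South}.
∂π/∂x_{South} = 23 − 4x_{South} − 2x_{North} = 0, so x_{South} = 5.75 − 0.5x_{North}.
For North: ∂π/∂x_{North} = 24 − 6x_{North} − 2x_{South} = 0 ⇒ x_{North} = 4 − (1/3)x_{South}.
Plugging x_{North} into South's best response: x_{South} = 5.75 − 0.5(4 − (1/3)x_{South}) ⇒ (5/6)x_{South} = 3.75, so x_{South} = 4.5.
Then x_{North} = 4 − (1/3)·4.5 = 2.5.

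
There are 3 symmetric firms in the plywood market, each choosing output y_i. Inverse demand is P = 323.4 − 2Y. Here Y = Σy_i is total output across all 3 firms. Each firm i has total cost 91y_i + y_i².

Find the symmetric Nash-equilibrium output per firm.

A representative firm's profit is π_i = y_i(323.4 − 2Y) − 91y_i − y_i², with Y = y_i + Σ_{j≠i} y_j.
First-order condition: 232.4 − 6y_i − 2Σ_{j≠i} y_j = 0.
In a symmetric equilibrium every firm chooses the same y, so Σ_{j≠i} y_j = 2y. The condition becomes 232.4 − 10y = 0, giving y = 232.4/10 = 23.24.

23.24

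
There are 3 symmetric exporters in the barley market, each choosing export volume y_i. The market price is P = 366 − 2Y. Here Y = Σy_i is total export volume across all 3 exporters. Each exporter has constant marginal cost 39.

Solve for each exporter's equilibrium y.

40.875

A representative exporter's profit is π_i = y_i(366 − 2Y) − 39y_i, with Y = y_i + Σ_{j≠i} y_j.
First-order condition: 327 − 4y_i − 2Σ_{j≠i} y_j = 0.
In a symmetric equilibrium every exporter chooses the same y, so Σ_{j≠i} y_j = 2y. The condition becomes 327 − 8y = 0, giving y = 327/8 = 40.875.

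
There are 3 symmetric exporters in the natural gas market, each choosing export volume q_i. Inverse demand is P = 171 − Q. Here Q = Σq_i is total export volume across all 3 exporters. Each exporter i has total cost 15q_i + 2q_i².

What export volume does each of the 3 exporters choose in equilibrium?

A representative exporter's profit is π_i = q_i(171 − Q) − 15q_i − 2q_i², with Q = q_i + Σ_{j≠i} q_j.
First-order condition: 156 − 6q_i − Σ_{j≠i} q_j = 0.
Imposing symmetry (q_j = q for all j) turns Σ_{j≠i} q_j into 2q, so 156 = 8q and q = 19.5.

19.5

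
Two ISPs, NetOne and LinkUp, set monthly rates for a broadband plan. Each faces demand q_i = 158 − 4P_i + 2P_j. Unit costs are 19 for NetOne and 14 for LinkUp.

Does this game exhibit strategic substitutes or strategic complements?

NetOne's profit: π = (P_{NetOne} − 19)(158 − 4P_{NetOne} + 2P_{LinkUp}).
∂π/∂P_{NetOne} = 234 − 8P_{NetOne} + 2P_{LinkUp} = 0 ⇒ P_{NetOne} = 29.25 + 0.25P_{LinkUp}.
The best-response slope dP_{NetOne}/dP_{LinkUp} = 0.25 > 0: the reaction function is upward-sloping, so the choices are strategic complements.

strategic complements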